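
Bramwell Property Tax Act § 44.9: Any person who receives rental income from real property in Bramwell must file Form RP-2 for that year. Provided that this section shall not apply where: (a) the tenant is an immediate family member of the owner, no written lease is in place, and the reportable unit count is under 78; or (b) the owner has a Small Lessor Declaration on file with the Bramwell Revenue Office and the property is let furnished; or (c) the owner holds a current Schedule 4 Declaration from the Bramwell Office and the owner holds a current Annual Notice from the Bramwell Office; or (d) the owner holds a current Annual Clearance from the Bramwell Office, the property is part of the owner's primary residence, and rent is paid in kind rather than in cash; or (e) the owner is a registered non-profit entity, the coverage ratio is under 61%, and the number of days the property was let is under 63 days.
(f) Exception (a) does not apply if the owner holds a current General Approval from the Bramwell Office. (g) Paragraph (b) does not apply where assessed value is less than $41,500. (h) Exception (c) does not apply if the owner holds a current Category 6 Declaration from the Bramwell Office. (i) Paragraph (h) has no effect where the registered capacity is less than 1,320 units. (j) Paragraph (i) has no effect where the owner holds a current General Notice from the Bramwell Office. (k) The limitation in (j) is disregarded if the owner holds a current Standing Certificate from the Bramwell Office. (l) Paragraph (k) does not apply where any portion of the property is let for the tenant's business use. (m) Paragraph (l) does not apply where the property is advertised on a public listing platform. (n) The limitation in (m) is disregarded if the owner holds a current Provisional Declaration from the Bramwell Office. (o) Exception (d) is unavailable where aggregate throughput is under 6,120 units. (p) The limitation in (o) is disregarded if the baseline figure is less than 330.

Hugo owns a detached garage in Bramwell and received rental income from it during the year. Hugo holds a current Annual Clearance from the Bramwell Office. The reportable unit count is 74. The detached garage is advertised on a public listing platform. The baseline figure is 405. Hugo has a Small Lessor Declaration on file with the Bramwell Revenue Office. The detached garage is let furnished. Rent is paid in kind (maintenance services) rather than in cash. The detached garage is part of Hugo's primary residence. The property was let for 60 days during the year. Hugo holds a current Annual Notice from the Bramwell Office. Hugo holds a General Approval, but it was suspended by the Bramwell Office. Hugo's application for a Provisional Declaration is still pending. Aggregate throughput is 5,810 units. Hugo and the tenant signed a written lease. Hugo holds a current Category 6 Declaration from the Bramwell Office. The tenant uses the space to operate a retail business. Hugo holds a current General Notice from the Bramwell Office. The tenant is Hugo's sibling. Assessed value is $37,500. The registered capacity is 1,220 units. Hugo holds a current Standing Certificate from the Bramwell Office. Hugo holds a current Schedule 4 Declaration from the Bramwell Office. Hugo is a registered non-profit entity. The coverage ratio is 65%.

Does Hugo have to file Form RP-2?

No — exception (c) applies; Hugo is not required to file Form RP-2.

Exception (a) fails — a written lease is in place.
Exception (b)'s conditions are all satisfied: a Small Lessor Declaration is on file; the property is let furnished. But: (g) operates against (b): assessed value is $37,500, less than the $41,500 limit. So (b) is unavailable.
Exception (c): a current Schedule 4 Declaration is held; a current Annual Notice is held — every condition holds. Considering the limiting provisions: (h) would limit (c) — a current Category 6 Declaration is held — but (i) sets (h) aside: (i) applies — the registered capacity is 1,220 units, less than the 1,320 units limit. (j) would limit (i) — a current General Notice is held — but (k) sets (j) aside: (k) is triggered — a current Standing Certificate is held. (l) is triggered (the space is let for business use), but is displaced by (m): (m) operates against (l): the property is publicly advertised. (n), which would lift (m), is inapplicable — the Provisional Declaration is not current. Exception (c) stands.
All of (d)'s requirements are met (a current Annual Clearance is held; the detached garage is part of the primary residence; rent is paid in kind). Turning to paragraphs (o)–(p): (o) operates against (d): aggregate throughput is 5,810 units, under the 6,120 units limit. (p) is inapplicable (the baseline figure is 405, not less than 330), so (o) stands. So (d) is unavailable.
Exception (e) fails — the coverage ratio is 65%, not under 61%.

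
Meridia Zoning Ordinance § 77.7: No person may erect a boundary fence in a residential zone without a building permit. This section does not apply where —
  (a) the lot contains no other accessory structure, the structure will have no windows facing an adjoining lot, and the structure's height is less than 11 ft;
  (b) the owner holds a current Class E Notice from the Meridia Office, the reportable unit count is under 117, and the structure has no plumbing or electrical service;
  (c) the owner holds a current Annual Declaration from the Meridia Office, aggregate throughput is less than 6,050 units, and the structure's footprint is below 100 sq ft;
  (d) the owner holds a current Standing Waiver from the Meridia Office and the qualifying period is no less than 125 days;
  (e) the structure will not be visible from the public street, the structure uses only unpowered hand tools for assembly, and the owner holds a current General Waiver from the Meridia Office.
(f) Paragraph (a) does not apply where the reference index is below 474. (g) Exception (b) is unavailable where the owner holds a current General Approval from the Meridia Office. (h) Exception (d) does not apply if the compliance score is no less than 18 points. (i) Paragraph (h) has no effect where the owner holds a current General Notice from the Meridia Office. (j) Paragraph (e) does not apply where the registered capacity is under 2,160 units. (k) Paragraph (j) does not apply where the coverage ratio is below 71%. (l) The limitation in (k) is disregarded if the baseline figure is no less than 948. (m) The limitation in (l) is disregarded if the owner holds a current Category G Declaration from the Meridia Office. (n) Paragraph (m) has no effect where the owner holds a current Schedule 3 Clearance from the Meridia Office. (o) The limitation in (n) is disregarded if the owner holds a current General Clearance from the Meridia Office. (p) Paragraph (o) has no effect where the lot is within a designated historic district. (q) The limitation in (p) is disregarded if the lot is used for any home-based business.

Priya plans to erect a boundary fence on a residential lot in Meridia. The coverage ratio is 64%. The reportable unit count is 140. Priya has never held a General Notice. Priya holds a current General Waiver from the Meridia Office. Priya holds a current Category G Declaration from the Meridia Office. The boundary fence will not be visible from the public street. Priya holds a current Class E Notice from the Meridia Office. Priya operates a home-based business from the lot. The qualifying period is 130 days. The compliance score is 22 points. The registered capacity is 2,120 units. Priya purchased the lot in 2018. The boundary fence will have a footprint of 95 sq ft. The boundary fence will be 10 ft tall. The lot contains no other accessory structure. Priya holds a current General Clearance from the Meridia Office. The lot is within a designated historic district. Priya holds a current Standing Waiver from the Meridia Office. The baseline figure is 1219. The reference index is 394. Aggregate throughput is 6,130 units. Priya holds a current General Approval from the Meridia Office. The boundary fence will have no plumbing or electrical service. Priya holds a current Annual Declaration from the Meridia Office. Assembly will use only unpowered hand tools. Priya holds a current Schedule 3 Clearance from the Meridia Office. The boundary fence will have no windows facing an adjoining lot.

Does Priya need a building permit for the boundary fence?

No — exception (e) applies; Priya does not need a building permit.

All of (a)'s requirements are met (the lot has no other accessory structure; no windows face an adjoining lot; the structure's height is 10 ft, less than the 11 ft limit). However, paragraph (f) must be considered: (f) operates against (a): the reference index is 394, below the 474 limit. (a) is therefore removed.
Exception (b) requires that the reportable unit count is under 117; but the reportable unit count is 140, not under 117, so (b) is unavailable.
Exception (c) fails — aggregate throughput is 6,130 units, not less than 6,050 units.
Exception (d)'s conditions are all satisfied: a current Standing Waiver is held; the qualifying period is 130 days, meeting the 125 days threshold. Turning to paragraphs (h)–(i): (h) operates against (d): the compliance score is 22 points, meeting the 18 points threshold. (i) is not engaged (there is no General Notice in force), so (h) stands. (d) is therefore removed.
Exception (e): the structure will not be visible from the street; assembly uses only hand tools; a current General Waiver is held — every condition holds. Considering the limiting provisions: (j) is triggered (the registered capacity is 2,120 units, under the 2,160 units limit), but is set aside by (k): (k) operates — the coverage ratio is 64%, below the 71% limit. (l) is engaged (the baseline figure is 1,219, meeting the 948 threshold), but is overridden by (m): (m) operates against (l): a current Category G Declaration is held. (n) is triggered (a current Schedule 3 Clearance is held), but is itself disapplied by (o): (o) applies — a current General Clearance is held. (p) would limit (o) — the lot is in a historic district — but (q) sets (p) aside: (q) operates against (p): a home-based business operates on the lot. So (e) applies.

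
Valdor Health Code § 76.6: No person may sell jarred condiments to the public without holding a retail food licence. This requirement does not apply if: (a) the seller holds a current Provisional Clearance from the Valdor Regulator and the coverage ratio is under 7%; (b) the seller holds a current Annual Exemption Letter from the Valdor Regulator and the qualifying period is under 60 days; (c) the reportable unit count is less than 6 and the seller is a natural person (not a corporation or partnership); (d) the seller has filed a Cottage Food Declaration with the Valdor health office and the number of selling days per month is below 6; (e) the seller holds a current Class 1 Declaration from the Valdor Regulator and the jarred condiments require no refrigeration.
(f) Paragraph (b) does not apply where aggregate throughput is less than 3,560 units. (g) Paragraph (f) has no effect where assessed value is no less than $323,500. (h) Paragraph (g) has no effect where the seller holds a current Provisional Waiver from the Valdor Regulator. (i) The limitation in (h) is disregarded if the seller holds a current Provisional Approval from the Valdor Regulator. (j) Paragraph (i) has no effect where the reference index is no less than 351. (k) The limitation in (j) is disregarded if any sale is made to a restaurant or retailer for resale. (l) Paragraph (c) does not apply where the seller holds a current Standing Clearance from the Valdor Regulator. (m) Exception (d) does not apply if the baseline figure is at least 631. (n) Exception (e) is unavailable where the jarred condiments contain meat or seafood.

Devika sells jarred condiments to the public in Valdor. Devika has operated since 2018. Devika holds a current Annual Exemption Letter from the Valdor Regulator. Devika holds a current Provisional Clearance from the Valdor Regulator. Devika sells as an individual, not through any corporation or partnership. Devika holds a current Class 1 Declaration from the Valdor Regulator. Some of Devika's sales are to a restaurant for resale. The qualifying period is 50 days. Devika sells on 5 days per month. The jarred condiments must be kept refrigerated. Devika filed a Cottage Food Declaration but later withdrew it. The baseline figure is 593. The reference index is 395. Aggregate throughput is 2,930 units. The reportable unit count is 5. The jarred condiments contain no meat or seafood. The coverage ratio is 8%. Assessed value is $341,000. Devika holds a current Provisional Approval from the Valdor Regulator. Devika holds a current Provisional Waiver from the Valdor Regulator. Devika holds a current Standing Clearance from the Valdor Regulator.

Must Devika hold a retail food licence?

Exception (a) does not apply: the coverage ratio is 8%, not under 7%.
Exception (b) is satisfied on its face — a current Annual Exemption Letter is held; the qualifying period is 50 days, under the 60 days limit. Under paragraphs (f)–(k): (f) would limit (b) — aggregate throughput is 2,930 units, less than the 3,560 units limit — but (g) sets (f) aside: (g) operates against (f): assessed value is $341,000, meeting the $323,500 threshold. (h) would limit (g) — a current Provisional Waiver is held — but (i) sets (h) aside: (i) operates against (h): a current Provisional Approval is held. (j) would limit (i) — the reference index is 395, meeting the 351 threshold — but (k) sets (j) aside: (k) operates — some sales are to a restaurant for resale. (b) remains available.
Exception (c)'s conditions are all satisfied: the reportable unit count is 5, less than the 6 limit; the seller is a natural person. But: (l) operates against (c): a current Standing Clearance is held. So (c) is unavailable.
Exception (d) fails — the Cottage Food Declaration was withdrawn.
Exception (e) does not apply: the jarred condiments require refrigeration.

No — exception (b) applies; Devika is not required to hold a retail food licence.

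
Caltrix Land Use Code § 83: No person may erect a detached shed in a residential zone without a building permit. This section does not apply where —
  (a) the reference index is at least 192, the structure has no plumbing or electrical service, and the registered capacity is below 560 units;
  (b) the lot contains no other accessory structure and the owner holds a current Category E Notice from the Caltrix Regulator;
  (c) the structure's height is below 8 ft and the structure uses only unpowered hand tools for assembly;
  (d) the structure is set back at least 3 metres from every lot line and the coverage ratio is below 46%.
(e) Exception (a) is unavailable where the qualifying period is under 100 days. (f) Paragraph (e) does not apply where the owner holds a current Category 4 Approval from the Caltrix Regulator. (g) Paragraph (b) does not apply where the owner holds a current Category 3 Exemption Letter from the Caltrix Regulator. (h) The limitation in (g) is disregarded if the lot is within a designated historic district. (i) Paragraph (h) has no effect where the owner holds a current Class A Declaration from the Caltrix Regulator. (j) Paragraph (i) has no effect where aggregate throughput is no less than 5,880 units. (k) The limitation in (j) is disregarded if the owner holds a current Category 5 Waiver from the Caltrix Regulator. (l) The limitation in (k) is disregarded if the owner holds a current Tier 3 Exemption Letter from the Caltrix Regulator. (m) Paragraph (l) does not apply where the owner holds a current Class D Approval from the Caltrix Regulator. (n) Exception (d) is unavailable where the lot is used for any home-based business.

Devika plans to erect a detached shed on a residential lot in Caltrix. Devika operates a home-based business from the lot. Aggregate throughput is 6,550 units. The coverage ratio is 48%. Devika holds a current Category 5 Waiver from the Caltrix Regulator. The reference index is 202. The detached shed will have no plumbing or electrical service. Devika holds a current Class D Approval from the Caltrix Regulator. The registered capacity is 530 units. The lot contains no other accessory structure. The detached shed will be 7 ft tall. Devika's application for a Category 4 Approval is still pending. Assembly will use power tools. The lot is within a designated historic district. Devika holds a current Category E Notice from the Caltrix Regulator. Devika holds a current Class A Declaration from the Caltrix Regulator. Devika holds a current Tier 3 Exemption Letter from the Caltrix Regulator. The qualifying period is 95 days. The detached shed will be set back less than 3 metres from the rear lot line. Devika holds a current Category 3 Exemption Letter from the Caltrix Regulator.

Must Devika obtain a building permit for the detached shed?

All of (a)'s requirements are met (the reference index is 202, meeting the 192 threshold; there is no plumbing or electrical service; the registered capacity is 530 units, below the 560 units limit). But applying paragraphs (e)–(f): (e) operates against (a): the qualifying period is 95 days, under the 100 days limit. (f) is not triggered (no current Category 4 Approval is held), so (e) stands. (a) is therefore removed.
Exception (b): the lot has no other accessory structure; a current Category E Notice is held — every condition holds. Turning to paragraphs (g)–(m): (g) is triggered — a current Category 3 Exemption Letter is held. (h) would limit (g) — the lot is in a historic district — but (i) sets (h) aside: (i) operates against (h): a current Class A Declaration is held. (j) would limit (i) — aggregate throughput is 6,550 units, meeting the 5,880 units threshold — but (k) sets (j) aside: (k) applies — a current Category 5 Waiver is held. (l) applies (a current Tier 3 Exemption Letter is held), but is set aside by (m): (m) operates against (l): a current Class D Approval is held. Exception (b) does not apply.
Exception (c) fails — assembly uses power tools.
Exception (d) requires that the structure is set back at least 3 metres from every lot line; but the rear setback is under 3 m, so (d) is unavailable.
No exception is made out. Devika falls within the general rule.

Yes — Devika must obtain a building permit.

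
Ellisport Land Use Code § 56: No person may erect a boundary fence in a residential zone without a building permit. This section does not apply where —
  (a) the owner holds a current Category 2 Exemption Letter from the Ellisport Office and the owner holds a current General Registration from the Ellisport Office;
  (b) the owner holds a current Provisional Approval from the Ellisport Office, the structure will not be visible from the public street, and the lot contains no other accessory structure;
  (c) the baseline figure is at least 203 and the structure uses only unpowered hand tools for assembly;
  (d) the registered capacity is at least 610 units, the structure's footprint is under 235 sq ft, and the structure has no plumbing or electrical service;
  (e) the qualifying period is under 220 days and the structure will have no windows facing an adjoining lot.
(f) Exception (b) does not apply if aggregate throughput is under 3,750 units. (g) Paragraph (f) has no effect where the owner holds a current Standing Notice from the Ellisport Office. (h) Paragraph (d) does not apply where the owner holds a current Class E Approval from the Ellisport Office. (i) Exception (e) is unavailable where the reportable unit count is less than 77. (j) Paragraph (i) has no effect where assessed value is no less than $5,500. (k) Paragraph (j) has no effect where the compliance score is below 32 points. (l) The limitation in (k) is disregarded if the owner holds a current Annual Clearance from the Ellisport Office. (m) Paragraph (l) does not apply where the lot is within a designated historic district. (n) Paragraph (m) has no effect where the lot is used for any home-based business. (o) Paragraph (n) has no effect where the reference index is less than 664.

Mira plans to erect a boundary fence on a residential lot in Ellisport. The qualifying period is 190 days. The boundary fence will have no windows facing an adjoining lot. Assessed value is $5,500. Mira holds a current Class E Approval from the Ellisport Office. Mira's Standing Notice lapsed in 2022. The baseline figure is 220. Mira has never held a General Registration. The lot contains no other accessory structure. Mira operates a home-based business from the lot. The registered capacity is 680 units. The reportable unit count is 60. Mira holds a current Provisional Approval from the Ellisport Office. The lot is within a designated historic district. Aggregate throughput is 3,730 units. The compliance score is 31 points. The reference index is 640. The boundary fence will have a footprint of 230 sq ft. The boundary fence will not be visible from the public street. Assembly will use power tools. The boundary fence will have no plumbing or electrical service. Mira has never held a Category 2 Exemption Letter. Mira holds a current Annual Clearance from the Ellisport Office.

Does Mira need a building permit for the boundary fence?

Exception (a) does not apply: there is no Category 2 Exemption Letter in force.
All of (b)'s requirements are met (a current Provisional Approval is held; the structure will not be visible from the street; the lot has no other accessory structure). Turning to paragraphs (f)–(g): (f) operates against (b): aggregate throughput is 3,730 units, under the 3,750 units limit. (g) is inapplicable (there is no Standing Notice in force), so (f) stands. So (b) is unavailable.
Exception (c) fails — assembly uses power tools.
Exception (d): the registered capacity is 680 units, meeting the 610 units threshold; the structure's footprint is 230 sq ft, under the 235 sq ft limit; there is no plumbing or electrical service — every condition holds. But: (h) operates against (d): a current Class E Approval is held. Exception (d) does not apply.
Exception (e)'s conditions are all satisfied: the qualifying period is 190 days, under the 220 days limit; no windows face an adjoining lot. Turning to paragraphs (i)–(o): (i) operates against (e): the reportable unit count is 60, less than the 77 limit. (j) would limit (i) — assessed value is $5,500, meeting the $5,500 threshold — but (k) sets (j) aside: (k) operates against (j): the compliance score is 31 points, below the 32 points limit. (l) would limit (k) — a current Annual Clearance is held — but (m) sets (l) aside: (m) is engaged — the lot is in a historic district. (n) would limit (m) — a home-based business operates on the lot — but (o) sets (n) aside: (o) applies — the reference index is 640, less than the 664 limit. (e) is therefore removed.
No exception applies. The general rule governs.

Yes — Mira must obtain a building permit.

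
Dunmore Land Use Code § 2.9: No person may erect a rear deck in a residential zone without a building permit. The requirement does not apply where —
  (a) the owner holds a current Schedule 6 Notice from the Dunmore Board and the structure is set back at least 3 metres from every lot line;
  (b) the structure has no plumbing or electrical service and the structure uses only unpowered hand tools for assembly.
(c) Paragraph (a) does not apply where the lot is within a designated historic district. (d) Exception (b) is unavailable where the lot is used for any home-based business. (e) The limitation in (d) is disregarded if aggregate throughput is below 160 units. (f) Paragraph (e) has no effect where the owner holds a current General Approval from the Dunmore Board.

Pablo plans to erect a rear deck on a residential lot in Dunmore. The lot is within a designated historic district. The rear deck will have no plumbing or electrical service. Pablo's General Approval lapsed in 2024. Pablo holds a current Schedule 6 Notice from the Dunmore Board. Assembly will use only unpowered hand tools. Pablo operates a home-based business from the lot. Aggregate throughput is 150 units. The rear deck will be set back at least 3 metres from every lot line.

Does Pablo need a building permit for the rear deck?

All of (a)'s requirements are met (a current Schedule 6 Notice is held; the setback is at least 3 m on every side). However, paragraph (c) must be considered: (c) is engaged — the lot is in a historic district. So (a) is unavailable.
All of (b)'s requirements are met (there is no plumbing or electrical service; assembly uses only hand tools). Considering the limiting provisions: (d) would limit (b) — a home-based business operates on the lot — but (e) sets (d) aside: (e) operates against (d): aggregate throughput is 150 units, below the 160 units limit. (f) does not operate here (no current General Approval is held), so (e) stands. (b) remains available.

No — exception (b) applies; Pablo does not need a building permit.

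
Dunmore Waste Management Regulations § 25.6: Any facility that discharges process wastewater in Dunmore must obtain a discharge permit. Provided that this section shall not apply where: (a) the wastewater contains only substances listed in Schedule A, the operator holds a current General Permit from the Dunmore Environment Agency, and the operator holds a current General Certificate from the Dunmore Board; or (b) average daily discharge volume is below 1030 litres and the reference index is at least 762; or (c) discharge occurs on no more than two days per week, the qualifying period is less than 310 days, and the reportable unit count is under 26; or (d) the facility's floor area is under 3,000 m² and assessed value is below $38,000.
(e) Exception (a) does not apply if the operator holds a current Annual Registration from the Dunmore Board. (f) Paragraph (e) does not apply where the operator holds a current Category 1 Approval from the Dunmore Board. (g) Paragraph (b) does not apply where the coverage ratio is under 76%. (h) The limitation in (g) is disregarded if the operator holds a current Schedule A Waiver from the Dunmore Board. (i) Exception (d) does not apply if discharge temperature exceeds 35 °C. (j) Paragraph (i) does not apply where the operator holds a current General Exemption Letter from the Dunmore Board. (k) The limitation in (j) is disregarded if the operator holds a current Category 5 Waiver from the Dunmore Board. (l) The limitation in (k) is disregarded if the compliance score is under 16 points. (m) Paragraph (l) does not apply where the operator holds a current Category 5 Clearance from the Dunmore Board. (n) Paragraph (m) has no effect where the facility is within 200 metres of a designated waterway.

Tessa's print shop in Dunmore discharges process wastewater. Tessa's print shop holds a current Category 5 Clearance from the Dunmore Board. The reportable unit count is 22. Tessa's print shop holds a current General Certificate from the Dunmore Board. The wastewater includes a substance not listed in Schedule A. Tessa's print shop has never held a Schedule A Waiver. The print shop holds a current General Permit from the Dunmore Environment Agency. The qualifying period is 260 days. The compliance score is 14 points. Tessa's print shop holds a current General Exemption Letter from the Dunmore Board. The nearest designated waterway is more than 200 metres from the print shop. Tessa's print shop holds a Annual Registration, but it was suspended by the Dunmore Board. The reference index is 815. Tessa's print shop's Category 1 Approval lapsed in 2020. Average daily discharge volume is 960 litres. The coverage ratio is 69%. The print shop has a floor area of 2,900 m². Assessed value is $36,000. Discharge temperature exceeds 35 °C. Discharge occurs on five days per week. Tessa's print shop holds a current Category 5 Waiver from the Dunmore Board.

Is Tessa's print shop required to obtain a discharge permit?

Yes — Tessa's print shop must obtain a discharge permit.

Exception (a) does not apply: the wastewater includes a non-Schedule-A substance.
Exception (b) is satisfied on its face — average daily discharge volume is 960 litres, below the 1030 litres limit; the reference index is 815, meeting the 762 threshold. But: (g) operates against (b): the coverage ratio is 69%, under the 76% limit. (h) is not engaged (no current Schedule A Waiver is held), so (g) stands. (b) is therefore removed.
Exception (c) does not apply: discharge occurs on five days per week.
Exception (d)'s conditions are all satisfied: the facility's floor area is 2,900 m², under the 3,000 m² limit; assessed value is $36,000, below the $38,000 limit. However, paragraphs (i)–(n) must be considered: (i) operates — discharge temperature exceeds 35 °C. (j) would limit (i) — a current General Exemption Letter is held — but (k) sets (j) aside: (k) is engaged — a current Category 5 Waiver is held. (l) is engaged (the compliance score is 14 points, under the 16 points limit), but is itself disapplied by (m): (m) operates against (l): a current Category 5 Clearance is held. (n) is inapplicable (the print shop is more than 200 m from any designated waterway), so (m) stands. (d) is therefore removed.
None of the exceptions is available; § 25.6 applies in full.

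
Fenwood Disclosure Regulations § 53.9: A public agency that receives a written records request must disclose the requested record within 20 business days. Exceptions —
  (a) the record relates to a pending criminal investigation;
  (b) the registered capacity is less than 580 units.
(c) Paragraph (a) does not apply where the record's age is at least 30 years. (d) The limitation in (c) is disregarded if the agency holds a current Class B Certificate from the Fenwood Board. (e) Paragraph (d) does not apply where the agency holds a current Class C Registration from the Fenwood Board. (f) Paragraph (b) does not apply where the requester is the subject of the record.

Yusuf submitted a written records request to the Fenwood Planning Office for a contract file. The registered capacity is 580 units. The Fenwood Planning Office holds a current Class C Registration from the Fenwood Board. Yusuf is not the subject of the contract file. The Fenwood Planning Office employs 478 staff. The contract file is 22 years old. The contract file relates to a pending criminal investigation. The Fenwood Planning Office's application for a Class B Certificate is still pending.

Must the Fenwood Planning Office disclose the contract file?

No — exception (a) applies; the Fenwood Planning Office is not required to disclose the contract file.

Exception (a) is satisfied on its face — the contract file relates to a pending investigation. Under paragraphs (c)–(e): (c), which would limit (a), does not operate here: the record's age is 22 years, short of 30 years. Exception (a) stands.
Exception (b) requires that the registered capacity is less than 580 units; but the registered capacity is 580 units, not less than 580 units, so (b) is unavailable.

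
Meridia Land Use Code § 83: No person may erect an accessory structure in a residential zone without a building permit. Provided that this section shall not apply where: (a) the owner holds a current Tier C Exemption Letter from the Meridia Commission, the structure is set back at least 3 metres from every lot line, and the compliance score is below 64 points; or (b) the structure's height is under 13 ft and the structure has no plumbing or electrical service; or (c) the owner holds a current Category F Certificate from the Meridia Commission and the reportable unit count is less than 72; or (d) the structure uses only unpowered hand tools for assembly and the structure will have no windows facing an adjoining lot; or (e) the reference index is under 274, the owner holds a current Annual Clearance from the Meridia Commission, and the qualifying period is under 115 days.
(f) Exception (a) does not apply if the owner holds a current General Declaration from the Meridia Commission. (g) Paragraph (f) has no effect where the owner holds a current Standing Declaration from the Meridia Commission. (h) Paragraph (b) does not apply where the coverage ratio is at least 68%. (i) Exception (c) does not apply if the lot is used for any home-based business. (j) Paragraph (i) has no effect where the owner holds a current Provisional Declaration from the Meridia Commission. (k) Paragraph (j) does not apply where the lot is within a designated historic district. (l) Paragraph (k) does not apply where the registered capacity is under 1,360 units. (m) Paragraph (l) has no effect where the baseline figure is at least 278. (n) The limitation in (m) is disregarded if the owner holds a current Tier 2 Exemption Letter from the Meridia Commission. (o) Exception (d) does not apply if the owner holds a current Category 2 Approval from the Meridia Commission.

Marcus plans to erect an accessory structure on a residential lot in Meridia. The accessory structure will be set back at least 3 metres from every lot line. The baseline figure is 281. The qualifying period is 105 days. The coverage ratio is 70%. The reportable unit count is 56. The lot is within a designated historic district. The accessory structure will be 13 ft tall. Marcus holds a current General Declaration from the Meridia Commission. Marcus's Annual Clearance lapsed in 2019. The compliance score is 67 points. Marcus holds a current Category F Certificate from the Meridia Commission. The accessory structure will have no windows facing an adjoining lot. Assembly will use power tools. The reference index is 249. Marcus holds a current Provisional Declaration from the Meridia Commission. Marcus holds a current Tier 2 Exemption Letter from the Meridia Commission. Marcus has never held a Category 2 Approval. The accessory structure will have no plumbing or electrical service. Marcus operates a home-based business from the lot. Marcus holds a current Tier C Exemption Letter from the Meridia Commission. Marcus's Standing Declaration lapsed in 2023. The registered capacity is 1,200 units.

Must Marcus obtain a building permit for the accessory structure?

Exception (a) requires that the compliance score is below 64 points; but the compliance score is 67 points, not below 64 points, so (a) is unavailable.
Exception (b) fails — the structure's height is 13 ft, not under 13 ft.
Exception (c): a current Category F Certificate is held; the reportable unit count is 56, less than the 72 limit — every condition holds. As to paragraphs (i)–(n): (i) would limit (c) — a home-based business operates on the lot — but (j) sets (i) aside: (j) is triggered — a current Provisional Declaration is held. (k) would limit (j) — the lot is in a historic district — but (l) sets (k) aside: (l) operates against (k): the registered capacity is 1,200 units, under the 1,360 units limit. (m) operates (the baseline figure is 281, meeting the 278 threshold), but is set aside by (n): (n) operates against (m): a current Tier 2 Exemption Letter is held. So (c) applies.
Exception (d) fails — assembly uses power tools.
Exception (e) requires that the owner holds a current Annual Clearance from the Meridia Commission; but there is no Annual Clearance in force, so (e) is unavailable.

No — exception (c) applies; Marcus does not need a building permit.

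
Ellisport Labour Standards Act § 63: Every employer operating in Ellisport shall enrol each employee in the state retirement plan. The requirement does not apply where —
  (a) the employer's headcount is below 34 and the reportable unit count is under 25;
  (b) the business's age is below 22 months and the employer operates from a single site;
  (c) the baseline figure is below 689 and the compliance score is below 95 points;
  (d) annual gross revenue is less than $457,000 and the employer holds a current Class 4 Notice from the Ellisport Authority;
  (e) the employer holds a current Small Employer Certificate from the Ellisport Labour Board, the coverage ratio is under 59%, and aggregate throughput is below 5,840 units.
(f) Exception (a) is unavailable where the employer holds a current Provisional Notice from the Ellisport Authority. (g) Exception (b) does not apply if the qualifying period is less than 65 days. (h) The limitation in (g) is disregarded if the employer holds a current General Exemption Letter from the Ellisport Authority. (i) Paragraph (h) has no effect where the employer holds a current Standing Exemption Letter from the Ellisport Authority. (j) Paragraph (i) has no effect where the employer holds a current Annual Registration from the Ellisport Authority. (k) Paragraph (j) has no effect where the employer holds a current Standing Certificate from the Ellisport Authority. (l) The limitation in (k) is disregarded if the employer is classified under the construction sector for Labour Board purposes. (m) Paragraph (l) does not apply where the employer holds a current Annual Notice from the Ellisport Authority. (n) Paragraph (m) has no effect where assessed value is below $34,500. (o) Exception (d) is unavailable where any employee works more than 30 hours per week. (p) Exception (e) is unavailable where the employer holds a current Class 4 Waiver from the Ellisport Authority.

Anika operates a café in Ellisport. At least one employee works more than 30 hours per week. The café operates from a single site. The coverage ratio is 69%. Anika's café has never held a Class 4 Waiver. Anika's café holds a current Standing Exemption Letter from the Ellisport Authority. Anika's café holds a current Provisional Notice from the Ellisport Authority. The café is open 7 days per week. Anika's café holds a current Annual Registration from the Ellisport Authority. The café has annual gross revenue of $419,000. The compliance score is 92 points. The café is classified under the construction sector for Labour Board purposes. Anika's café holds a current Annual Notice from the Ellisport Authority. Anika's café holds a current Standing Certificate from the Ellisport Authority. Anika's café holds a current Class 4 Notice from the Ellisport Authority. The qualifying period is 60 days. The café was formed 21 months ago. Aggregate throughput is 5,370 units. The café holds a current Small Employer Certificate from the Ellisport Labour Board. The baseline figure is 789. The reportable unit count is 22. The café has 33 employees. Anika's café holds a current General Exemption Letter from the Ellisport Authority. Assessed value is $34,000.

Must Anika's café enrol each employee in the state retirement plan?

No — exception (b) applies; Anika's café is not required to enrol each employee in the state retirement plan.

Exception (a): the employer's headcount is 33, below the 34 limit; the reportable unit count is 22, under the 25 limit — every condition holds. But applying paragraph (f): (f) is triggered — a current Provisional Notice is held. Exception (a) does not apply.
Exception (b)'s conditions are all satisfied: the business's age is 21 months, below the 22 months limit; the employer operates from a single site. Considering the limiting provisions: (g) operates (the qualifying period is 60 days, less than the 65 days limit), but is itself disapplied by (h): (h) is engaged — a current General Exemption Letter is held. (i) is triggered (a current Standing Exemption Letter is held), but is displaced by (j): (j) applies — a current Annual Registration is held. (k) is engaged (a current Standing Certificate is held), but is displaced by (l): (l) operates against (k): the café is classified under the construction sector. (m) applies (a current Annual Notice is held), but is overridden by (n): (n) operates against (m): assessed value is $34,000, below the $34,500 limit. Exception (b) stands.
Exception (c) does not apply: the baseline figure is 789, not below 689.
Exception (d) is satisfied on its face — annual gross revenue is $419,000, less than the $457,000 limit; a current Class 4 Notice is held. Turning to paragraph (o): (o) operates against (d): at least one employee exceeds 30 hours/week. So (d) is unavailable.
Exception (e) does not apply: the coverage ratio is 69%, not under 59%.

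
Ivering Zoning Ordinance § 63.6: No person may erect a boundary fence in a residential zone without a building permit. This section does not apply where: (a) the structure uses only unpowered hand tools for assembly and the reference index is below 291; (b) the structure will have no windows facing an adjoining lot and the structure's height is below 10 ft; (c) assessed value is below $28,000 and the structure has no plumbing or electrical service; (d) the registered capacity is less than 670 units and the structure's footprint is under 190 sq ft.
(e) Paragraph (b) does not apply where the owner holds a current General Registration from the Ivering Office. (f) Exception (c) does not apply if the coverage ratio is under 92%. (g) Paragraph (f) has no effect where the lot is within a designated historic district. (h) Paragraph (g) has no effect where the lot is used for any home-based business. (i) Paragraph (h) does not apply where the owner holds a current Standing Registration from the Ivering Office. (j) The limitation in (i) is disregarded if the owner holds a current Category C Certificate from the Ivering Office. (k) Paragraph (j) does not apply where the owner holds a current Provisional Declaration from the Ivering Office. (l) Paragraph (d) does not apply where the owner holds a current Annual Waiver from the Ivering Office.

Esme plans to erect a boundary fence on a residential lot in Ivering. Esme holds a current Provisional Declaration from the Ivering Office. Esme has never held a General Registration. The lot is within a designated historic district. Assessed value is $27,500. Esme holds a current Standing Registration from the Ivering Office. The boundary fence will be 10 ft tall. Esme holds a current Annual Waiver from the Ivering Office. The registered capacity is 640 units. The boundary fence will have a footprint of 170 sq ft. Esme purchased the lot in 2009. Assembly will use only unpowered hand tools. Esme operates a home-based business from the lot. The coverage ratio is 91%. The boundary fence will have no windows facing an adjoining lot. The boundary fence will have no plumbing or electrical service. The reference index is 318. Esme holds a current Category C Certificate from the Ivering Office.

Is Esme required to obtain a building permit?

Exception (a) requires that the reference index is below 291; but the reference index is 318, not below 291, so (a) is unavailable.
Exception (b) fails — the structure's height is 10 ft, not below 10 ft.
Exception (c): assessed value is $27,500, below the $28,000 limit; there is no plumbing or electrical service — every condition holds. Applying paragraphs (f)–(k): (f) is triggered (the coverage ratio is 91%, under the 92% limit), but yields to (g): (g) operates against (f): the lot is in a historic district. (h) is engaged (a home-based business operates on the lot), but is set aside by (i): (i) operates — a current Standing Registration is held. (j) applies (a current Category C Certificate is held), but is set aside by (k): (k) is engaged — a current Provisional Declaration is held. Exception (c) stands.
Exception (d): the registered capacity is 640 units, less than the 670 units limit; the structure's footprint is 170 sq ft, under the 190 sq ft limit — every condition holds. But: (l) operates against (d): a current Annual Waiver is held. So (d) is unavailable.

No — exception (c) applies; Esme does not need a building permit.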